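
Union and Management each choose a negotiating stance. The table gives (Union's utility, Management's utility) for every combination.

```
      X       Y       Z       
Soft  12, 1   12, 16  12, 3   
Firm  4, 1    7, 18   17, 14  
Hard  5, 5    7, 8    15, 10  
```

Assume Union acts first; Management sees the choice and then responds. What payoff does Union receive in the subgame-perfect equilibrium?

15

Backward induction with Union moving first.
- Soft → Management plays Y (best of 1, 16, 3); Union gets 12.
- Firm → Management plays Y (best of 1, 18, 14); Union gets 7.
- Hard → Management plays Z (best of 5, 8, 10); Union gets 15.
Maximizing over 12, 7, 15, Union chooses Hard. Subgame-perfect outcome: (Hard, Z) with payoffs (15, 10).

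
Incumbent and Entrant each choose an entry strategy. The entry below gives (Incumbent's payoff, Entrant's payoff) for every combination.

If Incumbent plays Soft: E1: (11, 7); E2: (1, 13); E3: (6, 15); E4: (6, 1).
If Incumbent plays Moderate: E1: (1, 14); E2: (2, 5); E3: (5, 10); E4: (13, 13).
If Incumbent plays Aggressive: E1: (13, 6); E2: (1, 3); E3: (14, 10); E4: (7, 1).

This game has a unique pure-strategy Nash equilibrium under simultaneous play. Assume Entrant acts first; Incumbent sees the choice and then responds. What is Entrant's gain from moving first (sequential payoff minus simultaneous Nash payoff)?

Work backward from Incumbent's decision.
- E1: BR = Aggressive, leader payoff 6.
- E2: BR = Moderate, leader payoff 5.
- E3: BR = Aggressive, leader payoff 10.
- E4: BR = Moderate, leader payoff 13.
Entrant's induced payoffs are 6, 5, 10, 13, so Entrant commits to E4. Subgame-perfect outcome: (Moderate, E4) with payoffs (13, 13).
Under simultaneous play:
Incumbent's best replies: E1→Aggressive; E2→Moderate; E3→Aggressive; E4→Moderate.
Entrant's best replies: Soft→E3; Moderate→E1; Aggressive→E3.
The unique mutual best reply is (Aggressive, E3), giving (14, 10).
Entrant's commitment gain: 13 − 10 = 3.

3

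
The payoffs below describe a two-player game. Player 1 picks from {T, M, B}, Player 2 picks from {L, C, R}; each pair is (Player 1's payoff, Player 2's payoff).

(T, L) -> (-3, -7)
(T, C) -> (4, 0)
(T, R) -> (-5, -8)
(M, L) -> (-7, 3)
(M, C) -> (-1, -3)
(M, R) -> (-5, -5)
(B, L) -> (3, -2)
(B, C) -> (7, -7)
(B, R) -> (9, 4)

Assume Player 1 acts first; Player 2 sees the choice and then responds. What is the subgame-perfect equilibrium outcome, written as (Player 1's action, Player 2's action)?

(B, R)

Solve by backward induction (Player 1 leads).
- T: Player 2 compares -7, 0, -8 and picks C; Player 1 would get 4.
- M: Player 2 compares 3, -3, -5 and picks L; Player 1 would get -7.
- B: Player 2 compares -2, -7, 4 and picks R; Player 1 would get 9.
Among 4, -7, 9, the best is 9 at B. Subgame-perfect outcome: (B, R) with payoffs (9, 4).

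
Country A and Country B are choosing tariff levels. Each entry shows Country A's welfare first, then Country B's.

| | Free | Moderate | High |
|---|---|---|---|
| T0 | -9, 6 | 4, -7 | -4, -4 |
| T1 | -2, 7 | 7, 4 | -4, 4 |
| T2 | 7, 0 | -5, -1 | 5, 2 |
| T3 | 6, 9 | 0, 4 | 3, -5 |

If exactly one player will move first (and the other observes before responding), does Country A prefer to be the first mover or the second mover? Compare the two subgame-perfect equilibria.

If Country A leads: Country B's best replies are T0→Free, T1→Free, T2→High, T3→Free; Country A's induced payoffs -9, -2, 5, 6; outcome (T3, Free), payoffs (6, 9).
If Country B leads: Country A's best replies are Free→T2, Moderate→T1, High→T2; Country B's induced payoffs 0, 4, 2; outcome (T1, Moderate), payoffs (7, 4).
Country A gets 6 moving first and 7 moving second, so Country A prefers to move second.

second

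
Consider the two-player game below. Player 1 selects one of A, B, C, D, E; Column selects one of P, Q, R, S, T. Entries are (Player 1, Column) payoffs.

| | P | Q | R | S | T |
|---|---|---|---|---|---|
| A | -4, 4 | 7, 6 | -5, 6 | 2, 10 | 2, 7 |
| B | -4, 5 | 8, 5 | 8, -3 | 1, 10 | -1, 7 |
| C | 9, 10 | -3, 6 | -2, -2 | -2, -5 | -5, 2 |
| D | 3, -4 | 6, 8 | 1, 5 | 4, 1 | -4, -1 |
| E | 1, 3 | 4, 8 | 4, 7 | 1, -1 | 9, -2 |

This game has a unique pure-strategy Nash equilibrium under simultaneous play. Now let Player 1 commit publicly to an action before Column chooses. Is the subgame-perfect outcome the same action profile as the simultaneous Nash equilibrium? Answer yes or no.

yes

Column best-responds to each possible Player 1 move:
- A: BR = S, leader payoff 2.
- B: BR = S, leader payoff 1.
- C: BR = P, leader payoff 9.
- D: BR = Q, leader payoff 6.
- E: BR = Q, leader payoff 4.
Among 2, 1, 9, 6, 4, the best is 9 at C. Subgame-perfect outcome: (C, P) with payoffs (9, 10).
Now find the simultaneous Nash equilibrium.
Player 1's best replies: P→C; Q→B; R→B; S→D; T→E.
Column's best replies: A→S; B→S; C→P; D→Q; E→Q.
The unique mutual best reply is (C, P), giving (9, 10).
Sequential outcome (C, P) coincides with the Nash profile (C, P).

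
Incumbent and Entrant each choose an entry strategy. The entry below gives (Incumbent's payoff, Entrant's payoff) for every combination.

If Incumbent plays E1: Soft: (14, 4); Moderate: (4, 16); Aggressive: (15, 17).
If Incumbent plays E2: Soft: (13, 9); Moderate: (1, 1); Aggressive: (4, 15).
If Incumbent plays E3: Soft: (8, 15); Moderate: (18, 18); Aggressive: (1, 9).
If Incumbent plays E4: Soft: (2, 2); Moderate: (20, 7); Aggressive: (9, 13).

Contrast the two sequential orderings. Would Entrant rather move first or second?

If Incumbent leads: Entrant's best replies are E1→Aggressive, E2→Aggressive, E3→Moderate, E4→Aggressive; Incumbent's induced payoffs 15, 4, 18, 9; outcome (E3, Moderate), payoffs (18, 18).
If Entrant leads: Incumbent's best replies are Soft→E1, Moderate→E4, Aggressive→E1; Entrant's induced payoffs 4, 7, 17; outcome (E1, Aggressive), payoffs (15, 17).
Entrant gets 17 moving first and 18 moving second, so Entrant prefers to move second.

second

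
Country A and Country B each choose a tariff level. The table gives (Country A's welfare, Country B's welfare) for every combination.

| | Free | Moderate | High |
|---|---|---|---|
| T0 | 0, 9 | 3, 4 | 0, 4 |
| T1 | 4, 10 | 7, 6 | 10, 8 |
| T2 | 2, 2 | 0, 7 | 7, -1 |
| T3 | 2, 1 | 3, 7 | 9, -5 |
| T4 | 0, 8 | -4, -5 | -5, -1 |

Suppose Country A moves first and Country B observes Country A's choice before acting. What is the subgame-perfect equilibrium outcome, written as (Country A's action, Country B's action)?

Work backward from Country B's decision.
- T0: BR = Free, leader payoff 0.
- T1: BR = Free, leader payoff 4.
- T2: BR = Moderate, leader payoff 0.
- T3: BR = Moderate, leader payoff 3.
- T4: BR = Free, leader payoff 0.
Among 0, 4, 0, 3, 0, the best is 4 at T1. Subgame-perfect outcome: (T1, Free) with payoffs (4, 10).

(T1, Free)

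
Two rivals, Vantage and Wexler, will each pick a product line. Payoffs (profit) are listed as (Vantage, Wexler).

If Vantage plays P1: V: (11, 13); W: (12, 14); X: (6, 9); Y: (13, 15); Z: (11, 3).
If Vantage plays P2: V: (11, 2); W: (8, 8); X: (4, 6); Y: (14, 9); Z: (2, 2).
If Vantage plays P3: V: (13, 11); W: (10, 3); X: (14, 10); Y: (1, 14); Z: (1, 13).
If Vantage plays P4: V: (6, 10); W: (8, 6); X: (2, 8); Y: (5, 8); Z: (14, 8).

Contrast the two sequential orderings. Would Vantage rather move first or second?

first

If Vantage leads: Wexler's best replies are P1→Y, P2→Y, P3→Y, P4→V; Vantage's induced payoffs 13, 14, 1, 6; outcome (P2, Y), payoffs (14, 9).
If Wexler leads: Vantage's best replies are V→P3, W→P1, X→P3, Y→P2, Z→P4; Wexler's induced payoffs 11, 14, 10, 9, 8; outcome (P1, W), payoffs (12, 14).
Vantage gets 14 moving first and 12 moving second, so Vantage prefers to move first.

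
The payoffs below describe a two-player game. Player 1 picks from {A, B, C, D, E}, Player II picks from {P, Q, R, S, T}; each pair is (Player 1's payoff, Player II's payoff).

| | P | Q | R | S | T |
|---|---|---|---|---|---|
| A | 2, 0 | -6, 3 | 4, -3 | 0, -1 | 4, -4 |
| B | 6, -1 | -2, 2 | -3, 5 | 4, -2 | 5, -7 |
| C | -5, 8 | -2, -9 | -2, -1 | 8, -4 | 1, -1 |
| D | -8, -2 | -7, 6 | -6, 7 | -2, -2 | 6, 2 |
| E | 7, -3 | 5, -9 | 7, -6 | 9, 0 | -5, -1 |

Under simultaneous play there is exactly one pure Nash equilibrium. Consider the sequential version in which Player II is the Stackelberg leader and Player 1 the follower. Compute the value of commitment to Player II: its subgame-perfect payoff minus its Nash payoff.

2

Work backward from Player 1's decision.
- P: Player 1 compares 2, 6, -5, -8, 7 and picks E; Player II would get -3.
- Q: Player 1 compares -6, -2, -2, -7, 5 and picks E; Player II would get -9.
- R: Player 1 compares 4, -3, -2, -6, 7 and picks E; Player II would get -6.
- S: Player 1 compares 0, 4, 8, -2, 9 and picks E; Player II would get 0.
- T: Player 1 compares 4, 5, 1, 6, -5 and picks D; Player II would get 2.
Maximizing over -3, -9, -6, 0, 2, Player II chooses T. Subgame-perfect outcome: (D, T) with payoffs (6, 2).
Now find the simultaneous Nash equilibrium.
Player 1's best replies: P→E; Q→E; R→E; S→E; T→D.
Player II's best replies: A→Q; B→R; C→P; D→R; E→S.
The unique mutual best reply is (E, S), giving (9, 0).
Player II's commitment gain: 2 − 0 = 2.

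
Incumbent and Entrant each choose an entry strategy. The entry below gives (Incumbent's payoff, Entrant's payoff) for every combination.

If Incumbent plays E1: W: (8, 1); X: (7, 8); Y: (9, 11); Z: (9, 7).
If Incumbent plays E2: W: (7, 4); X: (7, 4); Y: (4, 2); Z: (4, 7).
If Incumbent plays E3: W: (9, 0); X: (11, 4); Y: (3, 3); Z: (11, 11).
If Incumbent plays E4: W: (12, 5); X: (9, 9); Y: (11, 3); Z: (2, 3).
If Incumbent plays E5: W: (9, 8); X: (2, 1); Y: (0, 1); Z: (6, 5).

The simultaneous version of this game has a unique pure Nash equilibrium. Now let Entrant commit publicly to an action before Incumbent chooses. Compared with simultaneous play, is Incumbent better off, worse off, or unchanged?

Solve by backward induction (Entrant leads).
- W: Incumbent compares 8, 7, 9, 12, 9 and picks E4; Entrant would get 5.
- X: Incumbent compares 7, 7, 11, 9, 2 and picks E3; Entrant would get 4.
- Y: Incumbent compares 9, 4, 3, 11, 0 and picks E4; Entrant would get 3.
- Z: Incumbent compares 9, 4, 11, 2, 6 and picks E3; Entrant would get 11.
Maximizing over 5, 4, 3, 11, Entrant chooses Z. Subgame-perfect outcome: (E3, Z) with payoffs (11, 11).
Under simultaneous play:
Incumbent's best replies: W→E4; X→E3; Y→E4; Z→E3.
Entrant's best replies: E1→Y; E2→Z; E3→Z; E4→X; E5→W.
Only (E3, Z) has each player best-responding; Nash payoffs (11, 11).
Incumbent earns 11 sequentially versus 11 at the Nash outcome: unchanged.

unchanged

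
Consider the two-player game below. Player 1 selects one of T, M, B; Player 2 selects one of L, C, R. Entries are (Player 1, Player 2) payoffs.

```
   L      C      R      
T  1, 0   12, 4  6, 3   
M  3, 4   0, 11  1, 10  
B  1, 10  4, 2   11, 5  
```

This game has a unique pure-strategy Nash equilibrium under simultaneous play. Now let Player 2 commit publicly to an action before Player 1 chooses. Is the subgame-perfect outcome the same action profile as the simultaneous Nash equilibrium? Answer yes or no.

no

Player 1 best-responds to each possible Player 2 move:
- L: BR = M, leader payoff 4.
- C: BR = T, leader payoff 4.
- R: BR = B, leader payoff 5.
Player 2's induced payoffs are 4, 4, 5, so Player 2 commits to R. Subgame-perfect outcome: (B, R) with payoffs (11, 5).
Now find the simultaneous Nash equilibrium.
Player 1's best replies: L→M; C→T; R→B.
Player 2's best replies: T→C; M→C; B→L.
The unique mutual best reply is (T, C), giving (12, 4).
Sequential outcome (B, R) differs from the Nash profile (T, C).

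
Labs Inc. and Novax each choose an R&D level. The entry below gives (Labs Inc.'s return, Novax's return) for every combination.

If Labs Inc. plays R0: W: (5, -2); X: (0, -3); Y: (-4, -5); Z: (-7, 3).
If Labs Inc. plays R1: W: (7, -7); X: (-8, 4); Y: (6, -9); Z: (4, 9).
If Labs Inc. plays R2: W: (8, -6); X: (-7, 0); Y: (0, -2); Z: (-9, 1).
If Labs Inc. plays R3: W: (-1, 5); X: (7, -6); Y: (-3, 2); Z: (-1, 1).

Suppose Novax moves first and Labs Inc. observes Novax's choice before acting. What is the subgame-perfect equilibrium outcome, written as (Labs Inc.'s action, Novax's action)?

Labs Inc. best-responds to each possible Novax move:
- W: Labs Inc. compares 5, 7, 8, -1 and picks R2; Novax would get -6.
- X: Labs Inc. compares 0, -8, -7, 7 and picks R3; Novax would get -6.
- Y: Labs Inc. compares -4, 6, 0, -3 and picks R1; Novax would get -9.
- Z: Labs Inc. compares -7, 4, -9, -1 and picks R1; Novax would get 9.
Among -6, -6, -9, 9, the best is 9 at Z. Subgame-perfect outcome: (R1, Z) with payoffs (4, 9).

(R1, Z)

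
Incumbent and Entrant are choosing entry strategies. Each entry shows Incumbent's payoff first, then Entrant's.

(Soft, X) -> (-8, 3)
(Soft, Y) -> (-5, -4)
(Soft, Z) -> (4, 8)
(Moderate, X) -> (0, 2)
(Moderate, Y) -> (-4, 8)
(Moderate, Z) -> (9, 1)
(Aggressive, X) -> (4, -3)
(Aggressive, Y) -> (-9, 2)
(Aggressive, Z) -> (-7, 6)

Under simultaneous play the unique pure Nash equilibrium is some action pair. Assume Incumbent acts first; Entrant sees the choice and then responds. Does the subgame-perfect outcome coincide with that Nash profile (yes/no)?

Work backward from Entrant's decision.
- Soft: Entrant compares 3, -4, 8 and picks Z; Incumbent would get 4.
- Moderate: Entrant compares 2, 8, 1 and picks Y; Incumbent would get -4.
- Aggressive: Entrant compares -3, 2, 6 and picks Z; Incumbent would get -7.
Maximizing over 4, -4, -7, Incumbent chooses Soft. Subgame-perfect outcome: (Soft, Z) with payoffs (4, 8).
Now find the simultaneous Nash equilibrium.
Incumbent's best replies: X→Aggressive; Y→Moderate; Z→Moderate.
Entrant's best replies: Soft→Z; Moderate→Y; Aggressive→Z.
The unique mutual best reply is (Moderate, Y), giving (-4, 8).
Sequential outcome (Soft, Z) differs from the Nash profile (Moderate, Y).

no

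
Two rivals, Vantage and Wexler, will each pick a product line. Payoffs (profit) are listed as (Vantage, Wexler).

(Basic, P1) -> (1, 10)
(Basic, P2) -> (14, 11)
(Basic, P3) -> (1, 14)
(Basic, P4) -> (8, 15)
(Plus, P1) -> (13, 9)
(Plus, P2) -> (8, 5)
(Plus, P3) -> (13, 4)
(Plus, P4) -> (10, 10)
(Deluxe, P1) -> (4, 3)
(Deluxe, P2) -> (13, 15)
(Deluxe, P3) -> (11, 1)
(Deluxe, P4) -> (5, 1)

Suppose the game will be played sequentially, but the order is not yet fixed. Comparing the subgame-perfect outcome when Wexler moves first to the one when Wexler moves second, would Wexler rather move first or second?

second

If Vantage leads: Wexler's best replies are Basic→P4, Plus→P4, Deluxe→P2; Vantage's induced payoffs 8, 10, 13; outcome (Deluxe, P2), payoffs (13, 15).
If Wexler leads: Vantage's best replies are P1→Plus, P2→Basic, P3→Plus, P4→Plus; Wexler's induced payoffs 9, 11, 4, 10; outcome (Basic, P2), payoffs (14, 11).
Wexler gets 11 moving first and 15 moving second, so Wexler prefers to move second.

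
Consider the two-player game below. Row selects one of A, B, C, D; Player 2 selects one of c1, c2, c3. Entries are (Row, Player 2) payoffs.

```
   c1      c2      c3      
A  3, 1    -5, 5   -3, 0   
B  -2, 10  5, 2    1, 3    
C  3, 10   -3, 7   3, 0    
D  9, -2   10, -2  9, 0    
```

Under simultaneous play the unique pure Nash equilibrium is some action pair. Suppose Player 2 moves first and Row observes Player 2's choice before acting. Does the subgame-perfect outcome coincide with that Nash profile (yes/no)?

Backward induction with Player 2 moving first.
- c1: Row compares 3, -2, 3, 9 and picks D; Player 2 would get -2.
- c2: Row compares -5, 5, -3, 10 and picks D; Player 2 would get -2.
- c3: Row compares -3, 1, 3, 9 and picks D; Player 2 would get 0.
Among -2, -2, 0, the best is 0 at c3. Subgame-perfect outcome: (D, c3) with payoffs (9, 0).
Now find the simultaneous Nash equilibrium.
Row's best replies: c1→D; c2→D; c3→D.
Player 2's best replies: A→c2; B→c1; C→c1; D→c3.
The unique mutual best reply is (D, c3), giving (9, 0).
Sequential outcome (D, c3) coincides with the Nash profile (D, c3).

yes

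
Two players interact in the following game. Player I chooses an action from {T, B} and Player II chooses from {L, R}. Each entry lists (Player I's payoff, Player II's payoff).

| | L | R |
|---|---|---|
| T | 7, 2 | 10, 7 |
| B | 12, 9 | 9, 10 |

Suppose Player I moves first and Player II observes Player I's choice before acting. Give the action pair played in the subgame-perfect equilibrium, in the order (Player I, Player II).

Backward induction with Player I moving first.
- T: Player II compares 2, 7 and picks R; Player I would get 10.
- B: Player II compares 9, 10 and picks R; Player I would get 9.
Player I's induced payoffs are 10, 9, so Player I commits to T. Subgame-perfect outcome: (T, R) with payoffs (10, 7).

(T, R)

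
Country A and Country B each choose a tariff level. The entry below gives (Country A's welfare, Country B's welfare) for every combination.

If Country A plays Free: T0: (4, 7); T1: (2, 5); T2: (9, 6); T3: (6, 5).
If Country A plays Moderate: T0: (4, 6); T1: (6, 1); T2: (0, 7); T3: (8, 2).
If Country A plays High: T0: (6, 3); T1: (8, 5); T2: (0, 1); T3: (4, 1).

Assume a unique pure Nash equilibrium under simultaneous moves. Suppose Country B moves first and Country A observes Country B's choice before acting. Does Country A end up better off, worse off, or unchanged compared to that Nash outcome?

Solve by backward induction (Country B leads).
- T0: BR = High, leader payoff 3.
- T1: BR = High, leader payoff 5.
- T2: BR = Free, leader payoff 6.
- T3: BR = Moderate, leader payoff 2.
Maximizing over 3, 5, 6, 2, Country B chooses T2. Subgame-perfect outcome: (Free, T2) with payoffs (9, 6).
For the simultaneous game, intersect best replies.
Country A's best replies: T0→High; T1→High; T2→Free; T3→Moderate.
Country B's best replies: Free→T0; Moderate→T2; High→T1.
Only (High, T1) has each player best-responding; Nash payoffs (8, 5).
Country A earns 9 sequentially versus 8 at the Nash outcome: better off.

better off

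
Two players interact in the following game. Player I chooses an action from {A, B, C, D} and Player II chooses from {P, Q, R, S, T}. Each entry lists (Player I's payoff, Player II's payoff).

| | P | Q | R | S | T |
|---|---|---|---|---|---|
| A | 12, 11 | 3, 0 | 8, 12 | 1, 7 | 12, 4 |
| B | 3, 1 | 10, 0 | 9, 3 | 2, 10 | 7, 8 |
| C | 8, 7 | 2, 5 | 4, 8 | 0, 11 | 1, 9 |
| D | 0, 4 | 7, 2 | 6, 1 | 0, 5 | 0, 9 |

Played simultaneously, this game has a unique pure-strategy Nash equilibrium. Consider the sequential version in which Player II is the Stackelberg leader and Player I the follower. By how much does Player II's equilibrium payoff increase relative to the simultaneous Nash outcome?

Backward induction with Player II moving first.
- P → Player I plays A (best of 12, 3, 8, 0); Player II gets 11.
- Q → Player I plays B (best of 3, 10, 2, 7); Player II gets 0.
- R → Player I plays B (best of 8, 9, 4, 6); Player II gets 3.
- S → Player I plays B (best of 1, 2, 0, 0); Player II gets 10.
- T → Player I plays A (best of 12, 7, 1, 0); Player II gets 4.
Among 11, 0, 3, 10, 4, the best is 11 at P. Subgame-perfect outcome: (A, P) with payoffs (12, 11).
For the simultaneous game, intersect best replies.
Player I's best replies: P→A; Q→B; R→B; S→B; T→A.
Player II's best replies: A→R; B→S; C→S; D→T.
Only (B, S) has each player best-responding; Nash payoffs (2, 10).
Player II's commitment gain: 11 − 10 = 1.

1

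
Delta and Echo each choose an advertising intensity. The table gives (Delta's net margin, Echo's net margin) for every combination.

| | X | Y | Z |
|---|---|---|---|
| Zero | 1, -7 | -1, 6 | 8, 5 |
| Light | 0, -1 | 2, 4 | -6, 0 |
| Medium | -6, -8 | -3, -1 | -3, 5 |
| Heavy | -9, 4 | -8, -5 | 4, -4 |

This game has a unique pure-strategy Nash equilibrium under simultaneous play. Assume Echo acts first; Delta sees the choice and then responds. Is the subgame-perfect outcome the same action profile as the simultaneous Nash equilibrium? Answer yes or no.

Delta best-responds to each possible Echo move:
- X: BR = Zero, leader payoff -7.
- Y: BR = Light, leader payoff 4.
- Z: BR = Zero, leader payoff 5.
Echo's induced payoffs are -7, 4, 5, so Echo commits to Z. Subgame-perfect outcome: (Zero, Z) with payoffs (8, 5).
Under simultaneous play:
Delta's best replies: X→Zero; Y→Light; Z→Zero.
Echo's best replies: Zero→Y; Light→Y; Medium→Z; Heavy→X.
Only (Light, Y) has each player best-responding; Nash payoffs (2, 4).
Sequential outcome (Zero, Z) differs from the Nash profile (Light, Y).

no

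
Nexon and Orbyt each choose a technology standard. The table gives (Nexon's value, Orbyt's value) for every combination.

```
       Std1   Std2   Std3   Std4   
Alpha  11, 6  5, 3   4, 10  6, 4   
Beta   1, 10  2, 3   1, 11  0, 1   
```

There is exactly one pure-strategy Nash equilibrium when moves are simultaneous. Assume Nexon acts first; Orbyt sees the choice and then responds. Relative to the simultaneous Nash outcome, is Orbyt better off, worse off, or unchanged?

unchanged

Work backward from Orbyt's decision.
- Alpha: BR = Std3, leader payoff 4.
- Beta: BR = Std3, leader payoff 1.
Nexon's induced payoffs are 4, 1, so Nexon commits to Alpha. Subgame-perfect outcome: (Alpha, Std3) with payoffs (4, 10).
For the simultaneous game, intersect best replies.
Nexon's best replies: Std1→Alpha; Std2→Alpha; Std3→Alpha; Std4→Alpha.
Orbyt's best replies: Alpha→Std3; Beta→Std3.
Only (Alpha, Std3) has each player best-responding; Nash payoffs (4, 10).
Orbyt earns 10 sequentially versus 10 at the Nash outcome: unchanged.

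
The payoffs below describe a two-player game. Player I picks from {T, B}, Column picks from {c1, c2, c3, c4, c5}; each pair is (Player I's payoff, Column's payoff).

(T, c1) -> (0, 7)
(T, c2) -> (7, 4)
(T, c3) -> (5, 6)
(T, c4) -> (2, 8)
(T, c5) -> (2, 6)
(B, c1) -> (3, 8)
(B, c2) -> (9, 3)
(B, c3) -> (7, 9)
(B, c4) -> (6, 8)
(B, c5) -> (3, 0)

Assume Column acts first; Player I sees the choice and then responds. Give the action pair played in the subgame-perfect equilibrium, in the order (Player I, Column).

(B, c3)

Work backward from Player I's decision.
- c1: BR = B, leader payoff 8.
- c2: BR = B, leader payoff 3.
- c3: BR = B, leader payoff 9.
- c4: BR = B, leader payoff 8.
- c5: BR = B, leader payoff 0.
Column's induced payoffs are 8, 3, 9, 8, 0, so Column commits to c3. Subgame-perfect outcome: (B, c3) with payoffs (7, 9).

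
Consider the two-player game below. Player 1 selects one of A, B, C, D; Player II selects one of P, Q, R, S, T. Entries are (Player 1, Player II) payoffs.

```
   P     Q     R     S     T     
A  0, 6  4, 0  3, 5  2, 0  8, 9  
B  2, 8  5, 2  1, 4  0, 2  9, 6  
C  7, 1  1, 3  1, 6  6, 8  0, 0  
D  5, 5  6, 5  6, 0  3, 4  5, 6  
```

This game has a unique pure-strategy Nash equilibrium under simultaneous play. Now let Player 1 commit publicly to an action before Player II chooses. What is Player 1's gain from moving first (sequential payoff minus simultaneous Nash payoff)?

Player II best-responds to each possible Player 1 move:
- A: BR = T, leader payoff 8.
- B: BR = P, leader payoff 2.
- C: BR = S, leader payoff 6.
- D: BR = T, leader payoff 5.
Maximizing over 8, 2, 6, 5, Player 1 chooses A. Subgame-perfect outcome: (A, T) with payoffs (8, 9).
For the simultaneous game, intersect best replies.
Player 1's best replies: P→C; Q→D; R→D; S→C; T→B.
Player II's best replies: A→T; B→P; C→S; D→T.
Only (C, S) has each player best-responding; Nash payoffs (6, 8).
Player 1's commitment gain: 8 − 6 = 2.

2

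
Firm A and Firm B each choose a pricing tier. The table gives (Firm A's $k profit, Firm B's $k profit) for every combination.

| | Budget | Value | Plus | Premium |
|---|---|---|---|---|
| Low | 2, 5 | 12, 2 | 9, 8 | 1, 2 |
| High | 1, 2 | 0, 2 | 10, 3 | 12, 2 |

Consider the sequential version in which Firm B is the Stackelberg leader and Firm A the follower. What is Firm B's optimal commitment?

Budget

Work backward from Firm A's decision.
- Budget: BR = Low, leader payoff 5.
- Value: BR = Low, leader payoff 2.
- Plus: BR = High, leader payoff 3.
- Premium: BR = High, leader payoff 2.
Maximizing over 5, 2, 3, 2, Firm B chooses Budget. Subgame-perfect outcome: (Low, Budget) with payoffs (2, 5).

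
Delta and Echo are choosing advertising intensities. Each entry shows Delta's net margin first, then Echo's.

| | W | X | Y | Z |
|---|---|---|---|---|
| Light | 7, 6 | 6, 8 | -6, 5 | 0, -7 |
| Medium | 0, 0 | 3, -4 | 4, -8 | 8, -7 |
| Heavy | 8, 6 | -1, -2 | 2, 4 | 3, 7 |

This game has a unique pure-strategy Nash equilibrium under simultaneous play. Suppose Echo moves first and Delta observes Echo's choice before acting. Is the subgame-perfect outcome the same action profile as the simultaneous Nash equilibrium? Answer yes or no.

yes

Solve by backward induction (Echo leads).
- W: Delta compares 7, 0, 8 and picks Heavy; Echo would get 6.
- X: Delta compares 6, 3, -1 and picks Light; Echo would get 8.
- Y: Delta compares -6, 4, 2 and picks Medium; Echo would get -8.
- Z: Delta compares 0, 8, 3 and picks Medium; Echo would get -7.
Among 6, 8, -8, -7, the best is 8 at X. Subgame-perfect outcome: (Light, X) with payoffs (6, 8).
Under simultaneous play:
Delta's best replies: W→Heavy; X→Light; Y→Medium; Z→Medium.
Echo's best replies: Light→X; Medium→W; Heavy→Z.
The unique mutual best reply is (Light, X), giving (6, 8).
Sequential outcome (Light, X) coincides with the Nash profile (Light, X).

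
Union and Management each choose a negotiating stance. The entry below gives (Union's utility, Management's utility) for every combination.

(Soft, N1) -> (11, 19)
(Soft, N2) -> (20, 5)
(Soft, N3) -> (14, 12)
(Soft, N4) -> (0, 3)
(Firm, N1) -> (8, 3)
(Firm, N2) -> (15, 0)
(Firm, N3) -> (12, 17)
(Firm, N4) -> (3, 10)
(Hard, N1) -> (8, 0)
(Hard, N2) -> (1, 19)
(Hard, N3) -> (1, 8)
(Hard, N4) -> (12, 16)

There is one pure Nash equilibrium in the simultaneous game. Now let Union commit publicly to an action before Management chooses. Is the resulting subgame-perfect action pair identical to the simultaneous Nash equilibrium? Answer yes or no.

no

Work backward from Management's decision.
- Soft: BR = N1, leader payoff 11.
- Firm: BR = N3, leader payoff 12.
- Hard: BR = N2, leader payoff 1.
Among 11, 12, 1, the best is 12 at Firm. Subgame-perfect outcome: (Firm, N3) with payoffs (12, 17).
For the simultaneous game, intersect best replies.
Union's best replies: N1→Soft; N2→Soft; N3→Soft; N4→Hard.
Management's best replies: Soft→N1; Firm→N3; Hard→N2.
Only (Soft, N1) has each player best-responding; Nash payoffs (11, 19).
Sequential outcome (Firm, N3) differs from the Nash profile (Soft, N1).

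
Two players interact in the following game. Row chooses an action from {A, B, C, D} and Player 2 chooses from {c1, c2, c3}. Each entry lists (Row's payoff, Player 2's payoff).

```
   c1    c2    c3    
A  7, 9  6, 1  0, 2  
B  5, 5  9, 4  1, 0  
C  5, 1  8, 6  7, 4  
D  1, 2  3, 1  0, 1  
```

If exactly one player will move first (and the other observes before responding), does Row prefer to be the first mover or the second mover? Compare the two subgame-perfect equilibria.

If Row leads: Player 2's best replies are A→c1, B→c1, C→c2, D→c1; Row's induced payoffs 7, 5, 8, 1; outcome (C, c2), payoffs (8, 6).
If Player 2 leads: Row's best replies are c1→A, c2→B, c3→C; Player 2's induced payoffs 9, 4, 4; outcome (A, c1), payoffs (7, 9).
Row gets 8 moving first and 7 moving second, so Row prefers to move first.

first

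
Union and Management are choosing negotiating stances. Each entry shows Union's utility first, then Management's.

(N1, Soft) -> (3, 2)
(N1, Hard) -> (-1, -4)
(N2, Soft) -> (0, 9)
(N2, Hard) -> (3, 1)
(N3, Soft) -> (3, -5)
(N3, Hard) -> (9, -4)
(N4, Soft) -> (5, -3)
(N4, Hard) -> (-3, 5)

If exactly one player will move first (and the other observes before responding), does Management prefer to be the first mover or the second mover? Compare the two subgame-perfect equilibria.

first

If Union leads: Management's best replies are N1→Soft, N2→Soft, N3→Hard, N4→Hard; Union's induced payoffs 3, 0, 9, -3; outcome (N3, Hard), payoffs (9, -4).
If Management leads: Union's best replies are Soft→N4, Hard→N3; Management's induced payoffs -3, -4; outcome (N4, Soft), payoffs (5, -3).
Management gets -3 moving first and -4 moving second, so Management prefers to move first.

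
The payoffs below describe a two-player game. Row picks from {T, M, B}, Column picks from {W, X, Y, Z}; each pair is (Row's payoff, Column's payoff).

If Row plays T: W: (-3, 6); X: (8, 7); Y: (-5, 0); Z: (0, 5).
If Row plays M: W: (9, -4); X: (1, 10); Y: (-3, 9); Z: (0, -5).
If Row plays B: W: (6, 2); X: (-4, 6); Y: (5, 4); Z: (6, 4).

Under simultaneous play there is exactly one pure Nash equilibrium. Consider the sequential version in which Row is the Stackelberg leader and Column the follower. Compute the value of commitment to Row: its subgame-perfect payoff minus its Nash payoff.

Column best-responds to each possible Row move:
- T: BR = X, leader payoff 8.
- M: BR = X, leader payoff 1.
- B: BR = X, leader payoff -4.
Maximizing over 8, 1, -4, Row chooses T. Subgame-perfect outcome: (T, X) with payoffs (8, 7).
Under simultaneous play:
Row's best replies: W→M; X→T; Y→B; Z→B.
Column's best replies: T→X; M→X; B→X.
The unique mutual best reply is (T, X), giving (8, 7).
Row's commitment gain: 8 − 8 = 0.

0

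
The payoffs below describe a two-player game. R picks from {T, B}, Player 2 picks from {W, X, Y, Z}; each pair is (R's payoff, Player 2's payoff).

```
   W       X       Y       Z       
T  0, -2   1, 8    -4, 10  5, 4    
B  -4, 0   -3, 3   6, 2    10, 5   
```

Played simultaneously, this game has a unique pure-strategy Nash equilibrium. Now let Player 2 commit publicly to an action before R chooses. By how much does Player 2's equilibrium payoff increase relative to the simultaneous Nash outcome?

3

Backward induction with Player 2 moving first.
- W: BR = T, leader payoff -2.
- X: BR = T, leader payoff 8.
- Y: BR = B, leader payoff 2.
- Z: BR = B, leader payoff 5.
Maximizing over -2, 8, 2, 5, Player 2 chooses X. Subgame-perfect outcome: (T, X) with payoffs (1, 8).
For the simultaneous game, intersect best replies.
R's best replies: W→T; X→T; Y→B; Z→B.
Player 2's best replies: T→Y; B→Z.
The unique mutual best reply is (B, Z), giving (10, 5).
Player 2's commitment gain: 8 − 5 = 3.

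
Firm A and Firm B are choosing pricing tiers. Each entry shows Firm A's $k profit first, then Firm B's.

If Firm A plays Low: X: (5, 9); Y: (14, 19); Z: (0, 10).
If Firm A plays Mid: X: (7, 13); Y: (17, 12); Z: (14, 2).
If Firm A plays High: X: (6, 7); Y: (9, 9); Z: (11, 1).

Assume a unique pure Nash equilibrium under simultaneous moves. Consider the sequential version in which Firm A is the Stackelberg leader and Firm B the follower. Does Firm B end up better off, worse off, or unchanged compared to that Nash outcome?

Firm B best-responds to each possible Firm A move:
- Low: Firm B compares 9, 19, 10 and picks Y; Firm A would get 14.
- Mid: Firm B compares 13, 12, 2 and picks X; Firm A would get 7.
- High: Firm B compares 7, 9, 1 and picks Y; Firm A would get 9.
Maximizing over 14, 7, 9, Firm A chooses Low. Subgame-perfect outcome: (Low, Y) with payoffs (14, 19).
For the simultaneous game, intersect best replies.
Firm A's best replies: X→Mid; Y→Mid; Z→Mid.
Firm B's best replies: Low→Y; Mid→X; High→Y.
The unique mutual best reply is (Mid, X), giving (7, 13).
Firm B earns 19 sequentially versus 13 at the Nash outcome: better off.

better off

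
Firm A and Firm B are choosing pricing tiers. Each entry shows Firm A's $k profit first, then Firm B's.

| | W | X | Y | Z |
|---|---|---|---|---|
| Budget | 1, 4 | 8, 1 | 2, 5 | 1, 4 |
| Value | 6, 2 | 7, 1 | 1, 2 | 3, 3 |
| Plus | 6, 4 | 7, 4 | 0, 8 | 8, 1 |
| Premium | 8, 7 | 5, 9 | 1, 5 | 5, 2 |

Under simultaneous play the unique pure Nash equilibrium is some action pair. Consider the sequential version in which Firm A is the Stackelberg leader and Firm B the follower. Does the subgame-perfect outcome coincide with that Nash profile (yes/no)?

no

Backward induction with Firm A moving first.
- Budget: Firm B compares 4, 1, 5, 4 and picks Y; Firm A would get 2.
- Value: Firm B compares 2, 1, 2, 3 and picks Z; Firm A would get 3.
- Plus: Firm B compares 4, 4, 8, 1 and picks Y; Firm A would get 0.
- Premium: Firm B compares 7, 9, 5, 2 and picks X; Firm A would get 5.
Among 2, 3, 0, 5, the best is 5 at Premium. Subgame-perfect outcome: (Premium, X) with payoffs (5, 9).
Under simultaneous play:
Firm A's best replies: W→Premium; X→Budget; Y→Budget; Z→Plus.
Firm B's best replies: Budget→Y; Value→Z; Plus→Y; Premium→X.
The unique mutual best reply is (Budget, Y), giving (2, 5).
Sequential outcome (Premium, X) differs from the Nash profile (Budget, Y).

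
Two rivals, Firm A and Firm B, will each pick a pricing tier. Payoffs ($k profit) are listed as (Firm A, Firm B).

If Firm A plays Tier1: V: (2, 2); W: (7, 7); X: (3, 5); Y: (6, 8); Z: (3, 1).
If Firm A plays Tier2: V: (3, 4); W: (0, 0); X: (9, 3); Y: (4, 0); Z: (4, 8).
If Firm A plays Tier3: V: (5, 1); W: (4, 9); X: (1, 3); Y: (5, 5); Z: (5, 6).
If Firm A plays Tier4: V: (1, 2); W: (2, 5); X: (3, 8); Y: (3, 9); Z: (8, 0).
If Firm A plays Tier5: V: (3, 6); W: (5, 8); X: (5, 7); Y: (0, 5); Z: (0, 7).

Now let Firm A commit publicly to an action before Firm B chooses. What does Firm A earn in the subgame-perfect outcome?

6

Backward induction with Firm A moving first.
- Tier1 → Firm B plays Y (best of 2, 7, 5, 8, 1); Firm A gets 6.
- Tier2 → Firm B plays Z (best of 4, 0, 3, 0, 8); Firm A gets 4.
- Tier3 → Firm B plays W (best of 1, 9, 3, 5, 6); Firm A gets 4.
- Tier4 → Firm B plays Y (best of 2, 5, 8, 9, 0); Firm A gets 3.
- Tier5 → Firm B plays W (best of 6, 8, 7, 5, 7); Firm A gets 5.
Among 6, 4, 4, 3, 5, the best is 6 at Tier1. Subgame-perfect outcome: (Tier1, Y) with payoffs (6, 8).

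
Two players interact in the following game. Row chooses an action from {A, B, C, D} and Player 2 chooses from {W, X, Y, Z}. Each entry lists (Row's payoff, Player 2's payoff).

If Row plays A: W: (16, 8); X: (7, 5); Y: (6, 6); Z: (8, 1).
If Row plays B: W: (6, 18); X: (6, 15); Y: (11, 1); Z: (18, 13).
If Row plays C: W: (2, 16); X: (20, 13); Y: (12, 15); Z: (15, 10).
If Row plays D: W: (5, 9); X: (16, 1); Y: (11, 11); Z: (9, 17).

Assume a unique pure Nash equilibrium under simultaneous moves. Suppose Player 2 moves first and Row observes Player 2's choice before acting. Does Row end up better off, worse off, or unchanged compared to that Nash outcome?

worse off

Work backward from Row's decision.
- W: BR = A, leader payoff 8.
- X: BR = C, leader payoff 13.
- Y: BR = C, leader payoff 15.
- Z: BR = B, leader payoff 13.
Player 2's induced payoffs are 8, 13, 15, 13, so Player 2 commits to Y. Subgame-perfect outcome: (C, Y) with payoffs (12, 15).
Under simultaneous play:
Row's best replies: W→A; X→C; Y→C; Z→B.
Player 2's best replies: A→W; B→W; C→W; D→Z.
Only (A, W) has each player best-responding; Nash payoffs (16, 8).
Row earns 12 sequentially versus 16 at the Nash outcome: worse off.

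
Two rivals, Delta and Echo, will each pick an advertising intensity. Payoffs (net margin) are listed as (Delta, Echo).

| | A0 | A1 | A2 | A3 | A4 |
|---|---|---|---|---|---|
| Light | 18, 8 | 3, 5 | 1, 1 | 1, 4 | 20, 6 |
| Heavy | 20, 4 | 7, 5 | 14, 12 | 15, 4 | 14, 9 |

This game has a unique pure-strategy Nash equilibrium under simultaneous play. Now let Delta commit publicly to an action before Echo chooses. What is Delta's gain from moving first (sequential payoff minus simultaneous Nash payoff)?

4

Echo best-responds to each possible Delta move:
- Light: Echo compares 8, 5, 1, 4, 6 and picks A0; Delta would get 18.
- Heavy: Echo compares 4, 5, 12, 4, 9 and picks A2; Delta would get 14.
Delta's induced payoffs are 18, 14, so Delta commits to Light. Subgame-perfect outcome: (Light, A0) with payoffs (18, 8).
For the simultaneous game, intersect best replies.
Delta's best replies: A0→Heavy; A1→Heavy; A2→Heavy; A3→Heavy; A4→Light.
Echo's best replies: Light→A0; Heavy→A2.
The unique mutual best reply is (Heavy, A2), giving (14, 12).
Delta's commitment gain: 18 − 14 = 4.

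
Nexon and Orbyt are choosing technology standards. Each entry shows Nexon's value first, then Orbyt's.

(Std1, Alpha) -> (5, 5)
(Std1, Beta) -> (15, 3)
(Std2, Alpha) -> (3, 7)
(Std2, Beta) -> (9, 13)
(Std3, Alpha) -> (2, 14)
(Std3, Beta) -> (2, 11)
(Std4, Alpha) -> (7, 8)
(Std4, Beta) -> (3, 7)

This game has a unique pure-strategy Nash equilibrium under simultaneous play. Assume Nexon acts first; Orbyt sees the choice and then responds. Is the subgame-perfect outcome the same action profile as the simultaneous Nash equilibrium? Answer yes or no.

no

Work backward from Orbyt's decision.
- Std1: Orbyt compares 5, 3 and picks Alpha; Nexon would get 5.
- Std2: Orbyt compares 7, 13 and picks Beta; Nexon would get 9.
- Std3: Orbyt compares 14, 11 and picks Alpha; Nexon would get 2.
- Std4: Orbyt compares 8, 7 and picks Alpha; Nexon would get 7.
Among 5, 9, 2, 7, the best is 9 at Std2. Subgame-perfect outcome: (Std2, Beta) with payoffs (9, 13).
Under simultaneous play:
Nexon's best replies: Alpha→Std4; Beta→Std1.
Orbyt's best replies: Std1→Alpha; Std2→Beta; Std3→Alpha; Std4→Alpha.
The unique mutual best reply is (Std4, Alpha), giving (7, 8).
Sequential outcome (Std2, Beta) differs from the Nash profile (Std4, Alpha).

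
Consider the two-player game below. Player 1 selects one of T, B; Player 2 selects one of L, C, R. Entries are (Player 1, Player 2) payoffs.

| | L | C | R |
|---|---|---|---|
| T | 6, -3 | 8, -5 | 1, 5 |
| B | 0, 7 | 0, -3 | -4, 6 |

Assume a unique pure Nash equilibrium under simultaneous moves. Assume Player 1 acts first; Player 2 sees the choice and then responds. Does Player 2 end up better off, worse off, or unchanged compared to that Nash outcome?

Work backward from Player 2's decision.
- T: BR = R, leader payoff 1.
- B: BR = L, leader payoff 0.
Player 1's induced payoffs are 1, 0, so Player 1 commits to T. Subgame-perfect outcome: (T, R) with payoffs (1, 5).
Now find the simultaneous Nash equilibrium.
Player 1's best replies: L→T; C→T; R→T.
Player 2's best replies: T→R; B→L.
The unique mutual best reply is (T, R), giving (1, 5).
Player 2 earns 5 sequentially versus 5 at the Nash outcome: unchanged.

unchanged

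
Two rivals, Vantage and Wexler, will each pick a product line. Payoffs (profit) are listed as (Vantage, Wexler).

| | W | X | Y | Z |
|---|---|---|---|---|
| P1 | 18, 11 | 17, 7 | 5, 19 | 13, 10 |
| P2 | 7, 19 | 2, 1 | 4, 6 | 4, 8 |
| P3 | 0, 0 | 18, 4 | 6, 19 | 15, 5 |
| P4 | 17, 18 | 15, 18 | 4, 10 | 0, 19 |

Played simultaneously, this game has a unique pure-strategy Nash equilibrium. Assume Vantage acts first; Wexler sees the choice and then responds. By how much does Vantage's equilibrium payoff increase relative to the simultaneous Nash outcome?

Solve by backward induction (Vantage leads).
- P1 → Wexler plays Y (best of 11, 7, 19, 10); Vantage gets 5.
- P2 → Wexler plays W (best of 19, 1, 6, 8); Vantage gets 7.
- P3 → Wexler plays Y (best of 0, 4, 19, 5); Vantage gets 6.
- P4 → Wexler plays Z (best of 18, 18, 10, 19); Vantage gets 0.
Vantage's induced payoffs are 5, 7, 6, 0, so Vantage commits to P2. Subgame-perfect outcome: (P2, W) with payoffs (7, 19).
Now find the simultaneous Nash equilibrium.
Vantage's best replies: W→P1; X→P3; Y→P3; Z→P3.
Wexler's best replies: P1→Y; P2→W; P3→Y; P4→Z.
The unique mutual best reply is (P3, Y), giving (6, 19).
Vantage's commitment gain: 7 − 6 = 1.

1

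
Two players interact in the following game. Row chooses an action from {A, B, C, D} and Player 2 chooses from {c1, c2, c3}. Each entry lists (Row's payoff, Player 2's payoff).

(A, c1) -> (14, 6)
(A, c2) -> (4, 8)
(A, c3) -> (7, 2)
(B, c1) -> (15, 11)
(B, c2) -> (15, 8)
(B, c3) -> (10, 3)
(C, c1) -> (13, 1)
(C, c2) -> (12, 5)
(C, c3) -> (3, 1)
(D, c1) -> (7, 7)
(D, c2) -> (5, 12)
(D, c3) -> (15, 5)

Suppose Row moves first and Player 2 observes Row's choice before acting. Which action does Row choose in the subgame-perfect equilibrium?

Solve by backward induction (Row leads).
- A: BR = c2, leader payoff 4.
- B: BR = c1, leader payoff 15.
- C: BR = c2, leader payoff 12.
- D: BR = c2, leader payoff 5.
Maximizing over 4, 15, 12, 5, Row chooses B. Subgame-perfect outcome: (B, c1) with payoffs (15, 11).

B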